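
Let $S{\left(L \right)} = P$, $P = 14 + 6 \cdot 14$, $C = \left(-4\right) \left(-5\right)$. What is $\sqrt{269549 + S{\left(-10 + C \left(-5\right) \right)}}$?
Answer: $7 \sqrt{5503} \approx 519.28$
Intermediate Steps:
$C = 20$
$P = 98$ ($P = 14 + 84 = 98$)
$S{\left(L \right)} = 98$
$\sqrt{269549 + S{\left(-10 + C \left(-5\right) \right)}} = \sqrt{269549 + 98} = \sqrt{269647} = 7 \sqrt{5503}$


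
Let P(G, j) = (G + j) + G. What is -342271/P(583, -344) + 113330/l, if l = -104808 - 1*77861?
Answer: -62615458559/150153918 ≈ -417.01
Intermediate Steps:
P(G, j) = j + 2*G
l = -182669 (l = -104808 - 77861 = -182669)
-342271/P(583, -344) + 113330/l = -342271/(-344 + 2*583) + 113330/(-182669) = -342271/(-344 + 1166) + 113330*(-1/182669) = -342271/822 - 113330/182669 = -62615458559/150153918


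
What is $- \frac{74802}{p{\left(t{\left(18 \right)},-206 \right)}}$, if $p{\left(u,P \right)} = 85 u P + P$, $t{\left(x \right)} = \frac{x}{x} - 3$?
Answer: $- \frac{2877}{1339} \approx -2.1486$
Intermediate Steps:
$t{\left(x \right)} = -2$ ($t{\left(x \right)} = 1 - 3 = -2$)
$p{\left(u,P \right)} = P + 85 P u$ ($p{\left(u,P \right)} = 85 P u + P = P + 85 P u$)
$- \frac{74802}{p{\left(t{\left(18 \right)},-206 \right)}} = - \frac{74802}{\left(-206\right) \left(1 + 85 \left(-2\right)\right)} = - \frac{74802}{\left(-206\right) \left(1 - 170\right)} = - \frac{74802}{\left(-206\right) \left(-169\right)} = - \frac{74802}{34814} = \left(-74802\right) \frac{1}{34814} = - \frac{2877}{1339}$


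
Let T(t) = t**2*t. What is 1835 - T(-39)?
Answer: 61154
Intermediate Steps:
T(t) = t**3
1835 - T(-39) = 1835 - 1*(-39)**3 = 1835 - 1*(-59319) = 1835 + 59319 = 61154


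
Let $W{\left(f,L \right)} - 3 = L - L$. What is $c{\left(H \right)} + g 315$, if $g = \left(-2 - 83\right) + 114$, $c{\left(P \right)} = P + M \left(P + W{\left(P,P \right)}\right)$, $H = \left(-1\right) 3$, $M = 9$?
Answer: $9132$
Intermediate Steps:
$W{\left(f,L \right)} = 3$ ($W{\left(f,L \right)} = 3 + \left(L - L\right) = 3 + 0 = 3$)
$H = -3$
$c{\left(P \right)} = 27 + 10 P$ ($c{\left(P \right)} = P + 9 \left(P + 3\right) = P + 9 \left(3 + P\right) = P + \left(27 + 9 P\right) = 27 + 10 P$)
$g = 29$ ($g = -85 + 114 = 29$)
$c{\left(H \right)} + g 315 = \left(27 + 10 \left(-3\right)\right) + 29 \cdot 315 = \left(27 - 30\right) + 9135 = -3 + 9135 = 9132$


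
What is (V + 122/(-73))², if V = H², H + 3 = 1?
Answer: 28900/5329 ≈ 5.4232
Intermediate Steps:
H = -2 (H = -3 + 1 = -2)
V = 4 (V = (-2)² = 4)
(V + 122/(-73))² = (4 + 122/(-73))² = (4 + 122*(-1/73))² = (4 - 122/73)² = (170/73)² = 28900/5329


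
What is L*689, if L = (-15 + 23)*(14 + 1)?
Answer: 82680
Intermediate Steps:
L = 120 (L = 8*15 = 120)
L*689 = 120*689 = 82680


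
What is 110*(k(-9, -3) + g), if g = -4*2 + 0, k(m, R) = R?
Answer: -1210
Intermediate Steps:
g = -8 (g = -8 + 0 = -8)
110*(k(-9, -3) + g) = 110*(-3 - 8) = 110*(-11) = -1210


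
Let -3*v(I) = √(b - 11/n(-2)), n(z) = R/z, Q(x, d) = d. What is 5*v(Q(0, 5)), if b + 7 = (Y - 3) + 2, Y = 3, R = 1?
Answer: -5*√17/3 ≈ -6.8718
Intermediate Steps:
n(z) = 1/z
b = -5 (b = -7 + ((3 - 3) + 2) = -7 + (0 + 2) = -7 + 2 = -5)
v(I) = -√17/3 (v(I) = -√(-5 - 11/(1/(-2)))/3 = -√(-5 - 11/(-½))/3 = -√(-5 - 11*(-2))/3 = -√(-5 + 22)/3 = -√17/3)
5*v(Q(0, 5)) = 5*(-√17/3) = -5*√17/3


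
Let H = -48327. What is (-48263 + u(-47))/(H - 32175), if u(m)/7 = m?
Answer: 24296/40251 ≈ 0.60361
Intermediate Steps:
u(m) = 7*m
(-48263 + u(-47))/(H - 32175) = (-48263 + 7*(-47))/(-48327 - 32175) = (-48263 - 329)/(-80502) = -48592*(-1/80502) = 24296/40251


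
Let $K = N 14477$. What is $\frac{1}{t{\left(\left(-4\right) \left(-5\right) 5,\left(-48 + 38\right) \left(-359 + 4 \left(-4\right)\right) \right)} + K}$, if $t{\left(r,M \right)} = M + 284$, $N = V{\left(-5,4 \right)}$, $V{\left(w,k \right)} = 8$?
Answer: $\frac{1}{119850} \approx 8.3438 \cdot 10^{-6}$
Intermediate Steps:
$N = 8$
$K = 115816$ ($K = 8 \cdot 14477 = 115816$)
$t{\left(r,M \right)} = 284 + M$
$\frac{1}{t{\left(\left(-4\right) \left(-5\right) 5,\left(-48 + 38\right) \left(-359 + 4 \left(-4\right)\right) \right)} + K} = \frac{1}{\left(284 + \left(-48 + 38\right) \left(-359 + 4 \left(-4\right)\right)\right) + 115816} = \frac{1}{\left(284 - 10 \left(-359 - 16\right)\right) + 115816} = \frac{1}{\left(284 - -3750\right) + 115816} = \frac{1}{\left(284 + 3750\right) + 115816} = \frac{1}{4034 + 115816} = \frac{1}{119850}$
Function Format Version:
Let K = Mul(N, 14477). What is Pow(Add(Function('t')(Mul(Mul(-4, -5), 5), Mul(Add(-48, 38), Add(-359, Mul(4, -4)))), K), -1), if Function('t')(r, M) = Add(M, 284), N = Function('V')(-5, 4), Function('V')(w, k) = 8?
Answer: Rational(1, 119850) ≈ 8.3438e-6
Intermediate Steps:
N = 8
K = 115816 (K = Mul(8, 14477) = 115816)
Function('t')(r, M) = Add(284, M)
Pow(Add(Function('t')(Mul(Mul(-4, -5), 5), Mul(Add(-48, 38), Add(-359, Mul(4, -4)))), K), -1) = Pow(Add(Add(284, Mul(Add(-48, 38), Add(-359, Mul(4, -4)))), 115816), -1) = Pow(Add(Add(284, Mul(-10, Add(-359, -16))), 115816), -1) = Pow(Add(Add(284, Mul(-10, -375)), 115816), -1) = Pow(Add(Add(284, 3750), 115816), -1) = Pow(Add(4034, 115816), -1) = Pow(119850, -1) = Rational(1, 119850)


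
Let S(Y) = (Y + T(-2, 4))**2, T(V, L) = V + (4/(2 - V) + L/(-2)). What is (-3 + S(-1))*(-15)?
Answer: -195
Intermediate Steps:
T(V, L) = V + 4/(2 - V) - L/2 (T(V, L) = V + (4/(2 - V) + L*(-1/2)) = V + (4/(2 - V) - L/2) = V + 4/(2 - V) - L/2)
S(Y) = (-3 + Y)**2 (S(Y) = (Y + (-4 + 4 + (-2)**2 - 2*(-2) - 1/2*4*(-2))/(-2 - 2))**2 = (Y + (-4 + 4 + 4 + 4 + 4)/(-4))**2 = (Y - 1/4*12)**2 = (Y - 3)**2 = (-3 + Y)**2)
(-3 + S(-1))*(-15) = (-3 + (-3 - 1)**2)*(-15) = (-3 + (-4)**2)*(-15) = (-3 + 16)*(-15) = 13*(-15) = -195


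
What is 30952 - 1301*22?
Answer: 2330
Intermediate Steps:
30952 - 1301*22 = 30952 - 1*28622 = 30952 - 28622 = 2330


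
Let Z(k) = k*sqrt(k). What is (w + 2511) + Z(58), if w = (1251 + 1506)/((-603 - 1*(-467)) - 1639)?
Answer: 4454268/1775 + 58*sqrt(58) ≈ 2951.2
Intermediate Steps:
Z(k) = k**(3/2)
w = -2757/1775 (w = 2757/((-603 + 467) - 1639) = 2757/(-136 - 1639) = 2757/(-1775) = 2757*(-1/1775) = -2757/1775 ≈ -1.5532)
(w + 2511) + Z(58) = (-2757/1775 + 2511) + 58**(3/2) = 4454268/1775 + 58*sqrt(58)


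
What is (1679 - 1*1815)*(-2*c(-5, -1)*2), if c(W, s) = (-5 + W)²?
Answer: 54400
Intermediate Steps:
(1679 - 1*1815)*(-2*c(-5, -1)*2) = (1679 - 1*1815)*(-2*(-5 - 5)²*2) = (1679 - 1815)*(-2*(-10)²*2) = -136*(-2*100)*2 = -(-27200)*2 = -136*(-400) = 54400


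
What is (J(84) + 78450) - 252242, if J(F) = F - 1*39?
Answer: -173747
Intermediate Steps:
J(F) = -39 + F (J(F) = F - 39 = -39 + F)
(J(84) + 78450) - 252242 = ((-39 + 84) + 78450) - 252242 = (45 + 78450) - 252242 = 78495 - 252242 = -173747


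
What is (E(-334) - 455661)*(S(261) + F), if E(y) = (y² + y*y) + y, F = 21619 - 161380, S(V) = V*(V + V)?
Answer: 819515277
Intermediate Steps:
S(V) = 2*V² (S(V) = V*(2*V) = 2*V²)
F = -139761
E(y) = y + 2*y² (E(y) = (y² + y²) + y = 2*y² + y = y + 2*y²)
(E(-334) - 455661)*(S(261) + F) = (-334*(1 + 2*(-334)) - 455661)*(2*261² - 139761) = (-334*(1 - 668) - 455661)*(2*68121 - 139761) = (-334*(-667) - 455661)*(136242 - 139761) = (222778 - 455661)*(-3519) = -232883*(-3519) = 819515277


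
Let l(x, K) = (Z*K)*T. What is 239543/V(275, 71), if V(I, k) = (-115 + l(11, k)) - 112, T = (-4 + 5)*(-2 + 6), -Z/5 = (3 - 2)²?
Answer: -239543/1647 ≈ -145.44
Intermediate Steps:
Z = -5 (Z = -5*(3 - 2)² = -5*1² = -5*1 = -5)
T = 4 (T = 1*4 = 4)
l(x, K) = -20*K (l(x, K) = -5*K*4 = -20*K)
V(I, k) = -227 - 20*k (V(I, k) = (-115 - 20*k) - 112 = -227 - 20*k)
239543/V(275, 71) = 239543/(-227 - 20*71) = 239543/(-227 - 1420) = 239543/(-1647) = 239543*(-1/1647) = -239543/1647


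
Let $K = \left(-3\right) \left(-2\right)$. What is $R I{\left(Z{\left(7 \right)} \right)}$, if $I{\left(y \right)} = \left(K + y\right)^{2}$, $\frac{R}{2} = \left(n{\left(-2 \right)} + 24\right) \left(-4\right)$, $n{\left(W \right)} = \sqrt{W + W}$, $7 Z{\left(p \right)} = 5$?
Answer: $- \frac{424128}{49} - \frac{35344 i}{49} \approx -8655.7 - 721.31 i$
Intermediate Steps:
$Z{\left(p \right)} = \frac{5}{7}$ ($Z{\left(p \right)} = \frac{1}{7} \cdot 5 = \frac{5}{7}$)
$n{\left(W \right)} = \sqrt{2} \sqrt{W}$ ($n{\left(W \right)} = \sqrt{2 W} = \sqrt{2} \sqrt{W}$)
$K = 6$
$R = -192 - 16 i$ ($R = 2 \left(\sqrt{2} \sqrt{-2} + 24\right) \left(-4\right) = 2 \left(\sqrt{2} i \sqrt{2} + 24\right) \left(-4\right) = 2 \left(2 i + 24\right) \left(-4\right) = 2 \left(24 + 2 i\right) \left(-4\right) = 2 \left(-96 - 8 i\right) = -192 - 16 i \approx -192.0 - 16.0 i$)
$I{\left(y \right)} = \left(6 + y\right)^{2}$
$R I{\left(Z{\left(7 \right)} \right)} = \left(-192 - 16 i\right) \left(6 + \frac{5}{7}\right)^{2} = \left(-192 - 16 i\right) \left(\frac{47}{7}\right)^{2} = \left(-192 - 16 i\right) \frac{2209}{49} = - \frac{424128}{49} - \frac{35344 i}{49}$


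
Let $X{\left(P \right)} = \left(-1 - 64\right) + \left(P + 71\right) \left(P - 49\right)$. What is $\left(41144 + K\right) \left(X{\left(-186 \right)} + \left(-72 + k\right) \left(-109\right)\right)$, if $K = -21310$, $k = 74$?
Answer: $530400828$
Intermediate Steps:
$X{\left(P \right)} = -65 + \left(-49 + P\right) \left(71 + P\right)$ ($X{\left(P \right)} = -65 + \left(71 + P\right) \left(-49 + P\right) = -65 + \left(-49 + P\right) \left(71 + P\right)$)
$\left(41144 + K\right) \left(X{\left(-186 \right)} + \left(-72 + k\right) \left(-109\right)\right) = \left(41144 - 21310\right) \left(\left(-3544 + \left(-186\right)^{2} + 22 \left(-186\right)\right) + \left(-72 + 74\right) \left(-109\right)\right) = 19834 \left(\left(-3544 + 34596 - 4092\right) + 2 \left(-109\right)\right) = 19834 \left(26960 - 218\right) = 19834 \cdot 26742 = 530400828$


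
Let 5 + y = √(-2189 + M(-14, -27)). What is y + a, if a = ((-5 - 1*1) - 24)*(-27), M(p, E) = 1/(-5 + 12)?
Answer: 805 + I*√107254/7 ≈ 805.0 + 46.785*I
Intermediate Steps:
M(p, E) = ⅐ (M(p, E) = 1/7 = ⅐)
y = -5 + I*√107254/7 (y = -5 + √(-2189 + ⅐) = -5 + √(-15322/7) = -5 + I*√107254/7 ≈ -5.0 + 46.785*I)
a = 810 (a = ((-5 - 1) - 24)*(-27) = (-6 - 24)*(-27) = -30*(-27) = 810)
y + a = (-5 + I*√107254/7) + 810 = 805 + I*√107254/7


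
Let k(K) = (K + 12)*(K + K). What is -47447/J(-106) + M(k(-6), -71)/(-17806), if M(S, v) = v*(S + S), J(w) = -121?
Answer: 421802089/1077263 ≈ 391.55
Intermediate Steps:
k(K) = 2*K*(12 + K) (k(K) = (12 + K)*(2*K) = 2*K*(12 + K))
M(S, v) = 2*S*v (M(S, v) = v*(2*S) = 2*S*v)
-47447/J(-106) + M(k(-6), -71)/(-17806) = -47447/(-121) + (2*(2*(-6)*(12 - 6))*(-71))/(-17806) = -47447*(-1/121) + (2*(2*(-6)*6)*(-71))*(-1/17806) = 47447/121 + (2*(-72)*(-71))*(-1/17806) = 47447/121 + 10224*(-1/17806) = 47447/121 - 5112/8903 = 421802089/1077263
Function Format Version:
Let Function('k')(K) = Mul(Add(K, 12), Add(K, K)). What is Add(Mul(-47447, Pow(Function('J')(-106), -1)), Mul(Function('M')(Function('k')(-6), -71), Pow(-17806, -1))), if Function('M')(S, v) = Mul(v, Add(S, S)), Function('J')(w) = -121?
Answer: Rational(421802089, 1077263) ≈ 391.55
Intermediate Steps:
Function('k')(K) = Mul(2, K, Add(12, K)) (Function('k')(K) = Mul(Add(12, K), Mul(2, K)) = Mul(2, K, Add(12, K)))
Function('M')(S, v) = Mul(2, S, v) (Function('M')(S, v) = Mul(v, Mul(2, S)) = Mul(2, S, v))
Add(Mul(-47447, Pow(Function('J')(-106), -1)), Mul(Function('M')(Function('k')(-6), -71), Pow(-17806, -1))) = Add(Mul(-47447, Pow(-121, -1)), Mul(Mul(2, Mul(2, -6, Add(12, -6)), -71), Pow(-17806, -1))) = Add(Mul(-47447, Rational(-1, 121)), Mul(Mul(2, Mul(2, -6, 6), -71), Rational(-1, 17806))) = Add(Rational(47447, 121), Mul(Mul(2, -72, -71), Rational(-1, 17806))) = Add(Rational(47447, 121), Mul(10224, Rational(-1, 17806))) = Add(Rational(47447, 121), Rational(-5112, 8903)) = Rational(421802089, 1077263)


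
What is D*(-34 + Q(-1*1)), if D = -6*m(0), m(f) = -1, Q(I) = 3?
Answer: -186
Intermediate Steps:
D = 6 (D = -6*(-1) = 6)
D*(-34 + Q(-1*1)) = 6*(-34 + 3) = 6*(-31) = -186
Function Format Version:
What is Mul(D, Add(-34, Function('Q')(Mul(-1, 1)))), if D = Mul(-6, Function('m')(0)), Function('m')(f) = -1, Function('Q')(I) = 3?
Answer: -186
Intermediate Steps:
D = 6 (D = Mul(-6, -1) = 6)
Mul(D, Add(-34, Function('Q')(Mul(-1, 1)))) = Mul(6, Add(-34, 3)) = Mul(6, -31) = -186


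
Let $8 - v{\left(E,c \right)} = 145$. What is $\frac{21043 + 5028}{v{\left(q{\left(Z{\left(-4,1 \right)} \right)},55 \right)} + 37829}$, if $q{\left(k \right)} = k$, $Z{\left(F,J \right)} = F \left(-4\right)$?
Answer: $\frac{26071}{37692} \approx 0.69168$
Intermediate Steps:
$Z{\left(F,J \right)} = - 4 F$
$v{\left(E,c \right)} = -137$ ($v{\left(E,c \right)} = 8 - 145 = -137$)
$\frac{21043 + 5028}{v{\left(q{\left(Z{\left(-4,1 \right)} \right)},55 \right)} + 37829} = \frac{21043 + 5028}{-137 + 37829} = \frac{26071}{37692}$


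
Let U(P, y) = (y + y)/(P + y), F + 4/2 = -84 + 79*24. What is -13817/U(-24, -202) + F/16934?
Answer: -13219522097/1710334 ≈ -7729.2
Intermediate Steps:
F = 1810 (F = -2 + (-84 + 79*24) = -2 + (-84 + 1896) = -2 + 1812 = 1810)
U(P, y) = 2*y/(P + y) (U(P, y) = (2*y)/(P + y) = 2*y/(P + y))
-13817/U(-24, -202) + F/16934 = -13817/(2*(-202)/(-24 - 202)) + 1810/16934 = -13817/(2*(-202)/(-226)) + 1810*(1/16934) = -13817/(2*(-202)*(-1/226)) + 905/8467 = -13817/202/113 + 905/8467 = -13817*113/202 + 905/8467 = -1561321/202 + 905/8467 = -13219522097/1710334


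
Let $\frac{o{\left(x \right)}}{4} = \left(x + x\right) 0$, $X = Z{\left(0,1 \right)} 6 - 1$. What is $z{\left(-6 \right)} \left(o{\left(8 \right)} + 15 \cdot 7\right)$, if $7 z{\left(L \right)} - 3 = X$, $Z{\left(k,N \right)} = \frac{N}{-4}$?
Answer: $\frac{15}{2} \approx 7.5$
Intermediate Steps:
$Z{\left(k,N \right)} = - \frac{N}{4}$ ($Z{\left(k,N \right)} = N \left(- \frac{1}{4}\right) = - \frac{N}{4}$)
$X = - \frac{5}{2}$ ($X = \left(- \frac{1}{4}\right) 1 \cdot 6 - 1 = \left(- \frac{1}{4}\right) 6 - 1 = - \frac{3}{2} - 1 = - \frac{5}{2} \approx -2.5$)
$o{\left(x \right)} = 0$ ($o{\left(x \right)} = 4 \left(x + x\right) 0 = 4 \cdot 2 x 0 = 4 \cdot 0 = 0$)
$z{\left(L \right)} = \frac{1}{14}$ ($z{\left(L \right)} = \frac{3}{7} + \frac{1}{7} \left(- \frac{5}{2}\right) = \frac{3}{7} - \frac{5}{14} = \frac{1}{14}$)
$z{\left(-6 \right)} \left(o{\left(8 \right)} + 15 \cdot 7\right) = \frac{0 + 15 \cdot 7}{14} = \frac{0 + 105}{14} = \frac{1}{14} \cdot 105 = \frac{15}{2}$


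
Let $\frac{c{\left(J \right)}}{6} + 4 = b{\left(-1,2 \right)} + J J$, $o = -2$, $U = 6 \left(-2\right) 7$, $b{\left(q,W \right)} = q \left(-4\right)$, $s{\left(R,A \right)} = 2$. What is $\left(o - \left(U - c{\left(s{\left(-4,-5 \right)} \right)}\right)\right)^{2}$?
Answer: $11236$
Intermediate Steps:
$b{\left(q,W \right)} = - 4 q$
$U = -84$ ($U = \left(-12\right) 7 = -84$)
$c{\left(J \right)} = 6 J^{2}$ ($c{\left(J \right)} = -24 + 6 \left(\left(-4\right) \left(-1\right) + J J\right) = -24 + 6 \left(4 + J^{2}\right) = -24 + \left(24 + 6 J^{2}\right) = 6 J^{2}$)
$\left(o - \left(U - c{\left(s{\left(-4,-5 \right)} \right)}\right)\right)^{2} = \left(-2 + \left(6 \cdot 2^{2} - -84\right)\right)^{2} = \left(-2 + \left(6 \cdot 4 + 84\right)\right)^{2} = \left(-2 + \left(24 + 84\right)\right)^{2} = \left(-2 + 108\right)^{2} = 106^{2} = 11236$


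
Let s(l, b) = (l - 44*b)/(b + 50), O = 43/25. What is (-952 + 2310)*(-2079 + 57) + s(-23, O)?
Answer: -3550420135/1293 ≈ -2.7459e+6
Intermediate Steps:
O = 43/25 (O = 43*(1/25) = 43/25 ≈ 1.7200)
s(l, b) = (l - 44*b)/(50 + b)
(-952 + 2310)*(-2079 + 57) + s(-23, O) = (-952 + 2310)*(-2079 + 57) + (-23 - 44*43/25)/(50 + 43/25) = 1358*(-2022) + (-23 - 1892/25)/(1293/25) = -2745876 + (25/1293)*(-2467/25) = -2745876 - 2467/1293 = -3550420135/1293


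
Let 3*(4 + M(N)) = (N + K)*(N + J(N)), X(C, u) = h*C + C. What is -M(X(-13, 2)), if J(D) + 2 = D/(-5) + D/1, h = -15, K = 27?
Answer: -340192/15 ≈ -22679.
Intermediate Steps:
X(C, u) = -14*C (X(C, u) = -15*C + C = -14*C)
J(D) = -2 + 4*D/5 (J(D) = -2 + (D/(-5) + D/1) = -2 + (D*(-1/5) + D*1) = -2 + (-D/5 + D) = -2 + 4*D/5)
M(N) = -4 + (-2 + 9*N/5)*(27 + N)/3 (M(N) = -4 + ((N + 27)*(N + (-2 + 4*N/5)))/3 = -4 + ((27 + N)*(-2 + 9*N/5))/3 = -4 + ((-2 + 9*N/5)*(27 + N))/3 = -4 + (-2 + 9*N/5)*(27 + N)/3)
-M(X(-13, 2)) = -(-22 + 3*(-14*(-13))**2/5 + 233*(-14*(-13))/15) = -(-22 + (3/5)*182**2 + (233/15)*182) = -(-22 + (3/5)*33124 + 42406/15) = -(-22 + 99372/5 + 42406/15) = -1*340192/15 = -340192/15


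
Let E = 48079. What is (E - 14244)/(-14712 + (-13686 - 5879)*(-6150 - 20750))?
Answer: 33835/526283788 ≈ 6.4290e-5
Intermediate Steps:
(E - 14244)/(-14712 + (-13686 - 5879)*(-6150 - 20750)) = (48079 - 14244)/(-14712 + (-13686 - 5879)*(-6150 - 20750)) = 33835/(-14712 - 19565*(-26900)) = 33835/(-14712 + 526298500) = 33835/526283788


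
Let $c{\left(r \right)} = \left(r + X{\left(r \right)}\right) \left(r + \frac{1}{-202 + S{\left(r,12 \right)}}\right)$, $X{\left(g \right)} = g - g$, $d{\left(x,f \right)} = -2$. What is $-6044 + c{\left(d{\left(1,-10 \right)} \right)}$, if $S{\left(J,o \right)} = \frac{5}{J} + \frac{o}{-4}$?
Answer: $- \frac{2506596}{415} \approx -6040.0$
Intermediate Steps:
$S{\left(J,o \right)} = \frac{5}{J} - \frac{o}{4}$ ($S{\left(J,o \right)} = \frac{5}{J} + o \left(- \frac{1}{4}\right) = \frac{5}{J} - \frac{o}{4}$)
$X{\left(g \right)} = 0$
$c{\left(r \right)} = r \left(r + \frac{1}{-205 + \frac{5}{r}}\right)$ ($c{\left(r \right)} = \left(r + 0\right) \left(r + \frac{1}{-202 + \left(\frac{5}{r} - 3\right)}\right) = r \left(r + \frac{1}{-202 - \left(3 - \frac{5}{r}\right)}\right) = r \left(r + \frac{1}{-205 + \frac{5}{r}}\right)$)
$-6044 + c{\left(d{\left(1,-10 \right)} \right)} = -6044 + \frac{\left(-2\right)^{2} \left(-6 + 205 \left(-2\right)\right)}{5 \left(-1 + 41 \left(-2\right)\right)} = -6044 + \frac{1}{5} \cdot 4 \frac{1}{-1 - 82} \left(-6 - 410\right) = -6044 + \frac{1}{5} \cdot 4 \frac{1}{-83} \left(-416\right) = -6044 + \frac{1}{5} \cdot 4 \left(- \frac{1}{83}\right) \left(-416\right) = -6044 + \frac{1664}{415} = - \frac{2506596}{415}$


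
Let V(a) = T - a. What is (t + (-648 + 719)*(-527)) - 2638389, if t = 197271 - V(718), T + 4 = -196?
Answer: -2477617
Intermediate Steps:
T = -200 (T = -4 - 196 = -200)
V(a) = -200 - a
t = 198189 (t = 197271 - (-200 - 1*718) = 197271 - (-200 - 718) = 197271 - 1*(-918) = 197271 + 918 = 198189)
(t + (-648 + 719)*(-527)) - 2638389 = (198189 + (-648 + 719)*(-527)) - 2638389 = (198189 + 71*(-527)) - 2638389 = (198189 - 37417) - 2638389 = 160772 - 2638389 = -2477617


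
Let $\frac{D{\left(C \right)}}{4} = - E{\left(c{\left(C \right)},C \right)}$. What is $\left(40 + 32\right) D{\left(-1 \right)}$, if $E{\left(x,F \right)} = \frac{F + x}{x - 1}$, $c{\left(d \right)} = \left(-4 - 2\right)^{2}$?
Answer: $-288$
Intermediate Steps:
$c{\left(d \right)} = 36$ ($c{\left(d \right)} = \left(-6\right)^{2} = 36$)
$E{\left(x,F \right)} = \frac{F + x}{-1 + x}$
$D{\left(C \right)} = - \frac{144}{35} - \frac{4 C}{35}$ ($D{\left(C \right)} = 4 \left(- \frac{C + 36}{-1 + 36}\right) = 4 \left(- \frac{36 + C}{35}\right) = 4 \left(- (\frac{36}{35} + \frac{C}{35})\right) = 4 \left(- \frac{36}{35} - \frac{C}{35}\right) = - \frac{144}{35} - \frac{4 C}{35}$)
$\left(40 + 32\right) D{\left(-1 \right)} = \left(40 + 32\right) \left(- \frac{144}{35} - - \frac{4}{35}\right) = 72 \left(- \frac{144}{35} + \frac{4}{35}\right) = 72 \left(-4\right) = -288$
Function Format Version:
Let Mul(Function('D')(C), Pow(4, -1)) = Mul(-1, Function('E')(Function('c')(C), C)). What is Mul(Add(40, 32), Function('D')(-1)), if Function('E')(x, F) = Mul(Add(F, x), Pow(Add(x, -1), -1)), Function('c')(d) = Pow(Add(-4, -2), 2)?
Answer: -288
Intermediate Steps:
Function('c')(d) = 36 (Function('c')(d) = Pow(-6, 2) = 36)
Function('E')(x, F) = Mul(Pow(Add(-1, x), -1), Add(F, x)) (Function('E')(x, F) = Mul(Add(F, x), Pow(Add(-1, x), -1)) = Mul(Pow(Add(-1, x), -1), Add(F, x)))
Function('D')(C) = Add(Rational(-144, 35), Mul(Rational(-4, 35), C)) (Function('D')(C) = Mul(4, Mul(-1, Mul(Pow(Add(-1, 36), -1), Add(C, 36)))) = Mul(4, Mul(-1, Mul(Pow(35, -1), Add(36, C)))) = Mul(4, Mul(-1, Mul(Rational(1, 35), Add(36, C)))) = Mul(4, Mul(-1, Add(Rational(36, 35), Mul(Rational(1, 35), C)))) = Mul(4, Add(Rational(-36, 35), Mul(Rational(-1, 35), C))) = Add(Rational(-144, 35), Mul(Rational(-4, 35), C)))
Mul(Add(40, 32), Function('D')(-1)) = Mul(Add(40, 32), Add(Rational(-144, 35), Mul(Rational(-4, 35), -1))) = Mul(72, Add(Rational(-144, 35), Rational(4, 35))) = Mul(72, -4) = -288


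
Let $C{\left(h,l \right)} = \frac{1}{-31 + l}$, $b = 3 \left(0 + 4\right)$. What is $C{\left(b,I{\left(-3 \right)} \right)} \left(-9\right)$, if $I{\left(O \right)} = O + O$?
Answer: $\frac{9}{37} \approx 0.24324$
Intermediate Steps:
$b = 12$ ($b = 3 \cdot 4 = 12$)
$I{\left(O \right)} = 2 O$
$C{\left(b,I{\left(-3 \right)} \right)} \left(-9\right) = \frac{1}{-31 + 2 \left(-3\right)} \left(-9\right) = \frac{1}{-31 - 6} \left(-9\right) = \frac{1}{-37} \left(-9\right) = \left(- \frac{1}{37}\right) \left(-9\right) = \frac{9}{37}$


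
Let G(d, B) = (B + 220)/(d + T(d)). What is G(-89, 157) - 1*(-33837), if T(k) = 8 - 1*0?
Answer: 2740420/81 ≈ 33832.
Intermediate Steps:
T(k) = 8 (T(k) = 8 + 0 = 8)
G(d, B) = (220 + B)/(8 + d) (G(d, B) = (B + 220)/(d + 8) = (220 + B)/(8 + d))
G(-89, 157) - 1*(-33837) = (220 + 157)/(8 - 89) - 1*(-33837) = 377/(-81) + 33837 = -1/81*377 + 33837 = -377/81 + 33837 = 2740420/81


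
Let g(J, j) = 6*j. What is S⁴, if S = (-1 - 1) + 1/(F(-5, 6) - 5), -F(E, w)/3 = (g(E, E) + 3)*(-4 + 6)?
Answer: 9597924961/607573201 ≈ 15.797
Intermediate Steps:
F(E, w) = -18 - 36*E (F(E, w) = -3*(6*E + 3)*(-4 + 6) = -3*(3 + 6*E)*2 = -3*(6 + 12*E) = -18 - 36*E)
S = -313/157 (S = (-1 - 1) + 1/((-18 - 36*(-5)) - 5) = -2 + 1/((-18 + 180) - 5) = -2 + 1/(162 - 5) = -2 + 1/157 = -313/157 ≈ -1.9936)
S⁴ = (-313/157)⁴ = 9597924961/607573201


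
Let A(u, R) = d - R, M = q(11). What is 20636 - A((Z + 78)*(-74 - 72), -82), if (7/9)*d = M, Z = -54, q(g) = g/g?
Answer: 143869/7 ≈ 20553.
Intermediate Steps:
q(g) = 1
M = 1
d = 9/7 (d = (9/7)*1 = 9/7 ≈ 1.2857)
A(u, R) = 9/7 - R
20636 - A((Z + 78)*(-74 - 72), -82) = 20636 - (9/7 - 1*(-82)) = 20636 - (9/7 + 82) = 20636 - 1*583/7 = 20636 - 583/7 = 143869/7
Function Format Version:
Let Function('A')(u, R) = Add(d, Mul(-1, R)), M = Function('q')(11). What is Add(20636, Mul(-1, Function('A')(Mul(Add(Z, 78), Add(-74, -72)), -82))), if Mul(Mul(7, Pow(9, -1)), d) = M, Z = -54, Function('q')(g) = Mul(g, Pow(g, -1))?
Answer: Rational(143869, 7) ≈ 20553.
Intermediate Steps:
Function('q')(g) = 1
M = 1
d = Rational(9, 7) (d = Mul(Rational(9, 7), 1) = Rational(9, 7) ≈ 1.2857)
Function('A')(u, R) = Add(Rational(9, 7), Mul(-1, R))
Add(20636, Mul(-1, Function('A')(Mul(Add(Z, 78), Add(-74, -72)), -82))) = Add(20636, Mul(-1, Add(Rational(9, 7), Mul(-1, -82)))) = Add(20636, Mul(-1, Add(Rational(9, 7), 82))) = Add(20636, Mul(-1, Rational(583, 7))) = Add(20636, Rational(-583, 7)) = Rational(143869, 7)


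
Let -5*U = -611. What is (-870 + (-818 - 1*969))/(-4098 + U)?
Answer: 13285/19879 ≈ 0.66829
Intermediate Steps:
U = 611/5 (U = -⅕*(-611) = 611/5 ≈ 122.20)
(-870 + (-818 - 1*969))/(-4098 + U) = (-870 + (-818 - 1*969))/(-4098 + 611/5) = (-870 + (-818 - 969))/(-19879/5) = (-870 - 1787)*(-5/19879) = -2657*(-5/19879) = 13285/19879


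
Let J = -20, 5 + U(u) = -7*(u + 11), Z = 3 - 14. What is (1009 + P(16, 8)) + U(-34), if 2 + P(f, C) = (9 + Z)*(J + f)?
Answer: 1171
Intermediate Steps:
Z = -11
U(u) = -82 - 7*u (U(u) = -5 - 7*(u + 11) = -5 - 7*(11 + u) = -5 + (-77 - 7*u) = -82 - 7*u)
P(f, C) = 38 - 2*f (P(f, C) = -2 + (9 - 11)*(-20 + f) = -2 - 2*(-20 + f) = -2 + (40 - 2*f) = 38 - 2*f)
(1009 + P(16, 8)) + U(-34) = (1009 + (38 - 2*16)) + (-82 - 7*(-34)) = (1009 + (38 - 32)) + (-82 + 238) = (1009 + 6) + 156 = 1015 + 156 = 1171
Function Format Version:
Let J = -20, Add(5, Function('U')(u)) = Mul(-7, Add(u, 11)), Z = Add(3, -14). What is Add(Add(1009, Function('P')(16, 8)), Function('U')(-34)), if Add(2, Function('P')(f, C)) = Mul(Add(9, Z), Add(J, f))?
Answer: 1171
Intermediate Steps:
Z = -11
Function('U')(u) = Add(-82, Mul(-7, u)) (Function('U')(u) = Add(-5, Mul(-7, Add(u, 11))) = Add(-5, Mul(-7, Add(11, u))) = Add(-5, Add(-77, Mul(-7, u))) = Add(-82, Mul(-7, u)))
Function('P')(f, C) = Add(38, Mul(-2, f)) (Function('P')(f, C) = Add(-2, Mul(Add(9, -11), Add(-20, f))) = Add(-2, Mul(-2, Add(-20, f))) = Add(-2, Add(40, Mul(-2, f))) = Add(38, Mul(-2, f)))
Add(Add(1009, Function('P')(16, 8)), Function('U')(-34)) = Add(Add(1009, Add(38, Mul(-2, 16))), Add(-82, Mul(-7, -34))) = Add(Add(1009, Add(38, -32)), Add(-82, 238)) = Add(Add(1009, 6), 156) = Add(1015, 156) = 1171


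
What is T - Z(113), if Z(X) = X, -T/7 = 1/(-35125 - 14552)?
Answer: -5613494/49677 ≈ -113.00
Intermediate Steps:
T = 7/49677 (T = -7/(-35125 - 14552) = -7/(-49677) = -7*(-1/49677) = 7/49677 ≈ 0.00014091)
T - Z(113) = 7/49677 - 1*113 = 7/49677 - 113 = -5613494/49677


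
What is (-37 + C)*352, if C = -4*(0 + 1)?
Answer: -14432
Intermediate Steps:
C = -4 (C = -4*1 = -4)
(-37 + C)*352 = (-37 - 4)*352 = -41*352 = -14432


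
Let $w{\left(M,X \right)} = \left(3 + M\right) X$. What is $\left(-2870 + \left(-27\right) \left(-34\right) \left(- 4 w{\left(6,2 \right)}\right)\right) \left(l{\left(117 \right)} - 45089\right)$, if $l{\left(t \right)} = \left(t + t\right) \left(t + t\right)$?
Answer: $-666694322$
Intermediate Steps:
$w{\left(M,X \right)} = X \left(3 + M\right)$
$l{\left(t \right)} = 4 t^{2}$ ($l{\left(t \right)} = 2 t 2 t = 4 t^{2}$)
$\left(-2870 + \left(-27\right) \left(-34\right) \left(- 4 w{\left(6,2 \right)}\right)\right) \left(l{\left(117 \right)} - 45089\right) = \left(-2870 + \left(-27\right) \left(-34\right) \left(- 4 \cdot 2 \left(3 + 6\right)\right)\right) \left(4 \cdot 117^{2} - 45089\right) = \left(-2870 + 918 \left(- 4 \cdot 2 \cdot 9\right)\right) \left(4 \cdot 13689 - 45089\right) = \left(-2870 + 918 \left(\left(-4\right) 18\right)\right) \left(54756 - 45089\right) = \left(-2870 + 918 \left(-72\right)\right) 9667 = \left(-2870 - 66096\right) 9667 = \left(-68966\right) 9667 = -666694322$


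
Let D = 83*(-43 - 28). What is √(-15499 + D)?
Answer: 4*I*√1337 ≈ 146.26*I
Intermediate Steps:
D = -5893 (D = 83*(-71) = -5893)
√(-15499 + D) = √(-15499 - 5893) = √(-21392) = 4*I*√1337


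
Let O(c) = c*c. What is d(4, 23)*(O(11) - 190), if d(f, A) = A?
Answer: -1587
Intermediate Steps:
O(c) = c²
d(4, 23)*(O(11) - 190) = 23*(11² - 190) = 23*(121 - 190) = 23*(-69) = -1587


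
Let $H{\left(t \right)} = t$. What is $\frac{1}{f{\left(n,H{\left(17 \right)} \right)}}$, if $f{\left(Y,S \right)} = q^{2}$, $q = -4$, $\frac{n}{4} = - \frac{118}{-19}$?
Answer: $\frac{1}{16} \approx 0.0625$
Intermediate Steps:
$n = \frac{472}{19}$ ($n = 4 \left(- \frac{118}{-19}\right) = 4 \left(\left(-118\right) \left(- \frac{1}{19}\right)\right) = 4 \cdot \frac{118}{19} = \frac{472}{19} \approx 24.842$)
$f{\left(Y,S \right)} = 16$ ($f{\left(Y,S \right)} = \left(-4\right)^{2} = 16$)
$\frac{1}{f{\left(n,H{\left(17 \right)} \right)}} = \frac{1}{16}$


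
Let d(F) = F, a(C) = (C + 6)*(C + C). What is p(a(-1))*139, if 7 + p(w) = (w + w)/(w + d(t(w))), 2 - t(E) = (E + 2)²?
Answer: -16819/18 ≈ -934.39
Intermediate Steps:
a(C) = 2*C*(6 + C) (a(C) = (6 + C)*(2*C) = 2*C*(6 + C))
t(E) = 2 - (2 + E)² (t(E) = 2 - (E + 2)² = 2 - (2 + E)²)
p(w) = -7 + 2*w/(2 + w - (2 + w)²) (p(w) = -7 + (w + w)/(w + (2 - (2 + w)²)) = -7 + (2*w)/(2 + w - (2 + w)²) = -7 + 2*w/(2 + w - (2 + w)²))
p(a(-1))*139 = ((-14 - 10*(-1)*(6 - 1) + 7*(2 + 2*(-1)*(6 - 1))²)/(2 + 2*(-1)*(6 - 1) - (2 + 2*(-1)*(6 - 1))²))*139 = ((-14 - 10*(-1)*5 + 7*(2 + 2*(-1)*5)²)/(2 + 2*(-1)*5 - (2 + 2*(-1)*5)²))*139 = ((-14 - 5*(-10) + 7*(2 - 10)²)/(2 - 10 - (2 - 10)²))*139 = ((-14 + 50 + 7*(-8)²)/(2 - 10 - 1*(-8)²))*139 = ((-14 + 50 + 7*64)/(2 - 10 - 1*64))*139 = ((-14 + 50 + 448)/(2 - 10 - 64))*139 = (484/(-72))*139 = -1/72*484*139 = -121/18*139 = -16819/18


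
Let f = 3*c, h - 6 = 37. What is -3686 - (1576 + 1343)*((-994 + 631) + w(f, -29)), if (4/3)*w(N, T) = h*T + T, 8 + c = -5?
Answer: 3849394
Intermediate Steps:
h = 43 (h = 6 + 37 = 43)
c = -13 (c = -8 - 5 = -13)
f = -39 (f = 3*(-13) = -39)
w(N, T) = 33*T (w(N, T) = 3*(43*T + T)/4 = 3*(44*T)/4 = 33*T)
-3686 - (1576 + 1343)*((-994 + 631) + w(f, -29)) = -3686 - (1576 + 1343)*((-994 + 631) + 33*(-29)) = -3686 - 2919*(-363 - 957) = -3686 - 2919*(-1320) = -3686 - 1*(-3853080) = -3686 + 3853080 = 3849394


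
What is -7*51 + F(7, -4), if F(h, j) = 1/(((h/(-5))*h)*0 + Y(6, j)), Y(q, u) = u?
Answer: -1429/4 ≈ -357.25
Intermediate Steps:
F(h, j) = 1/j (F(h, j) = 1/(((h/(-5))*h)*0 + j) = 1/(((h*(-1/5))*h)*0 + j) = 1/(((-h/5)*h)*0 + j) = 1/(-h**2/5*0 + j) = 1/(0 + j) = 1/j)
-7*51 + F(7, -4) = -7*51 + 1/(-4) = -357 - 1/4 = -1429/4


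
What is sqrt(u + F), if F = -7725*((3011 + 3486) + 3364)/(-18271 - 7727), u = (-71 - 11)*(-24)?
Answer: 3*sqrt(40871516462)/8666 ≈ 69.986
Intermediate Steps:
u = 1968 (u = -82*(-24) = 1968)
F = 25392075/8666 (F = -7725/((-25998/(6497 + 3364))) = -7725/((-25998/9861)) = -7725/((-25998*1/9861)) = -7725/(-8666/3287) = -7725*(-3287/8666) = 25392075/8666 ≈ 2930.1)
sqrt(u + F) = sqrt(1968 + 25392075/8666) = sqrt(42446763/8666) = 3*sqrt(40871516462)/8666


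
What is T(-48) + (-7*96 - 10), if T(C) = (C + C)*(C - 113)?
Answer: 14774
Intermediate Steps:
T(C) = 2*C*(-113 + C) (T(C) = (2*C)*(-113 + C) = 2*C*(-113 + C))
T(-48) + (-7*96 - 10) = 2*(-48)*(-113 - 48) + (-7*96 - 10) = 2*(-48)*(-161) + (-672 - 10) = 15456 - 682 = 14774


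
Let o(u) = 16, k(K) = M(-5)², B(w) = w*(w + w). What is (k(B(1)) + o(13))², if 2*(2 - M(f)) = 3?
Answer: 4225/16 ≈ 264.06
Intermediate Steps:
B(w) = 2*w² (B(w) = w*(2*w) = 2*w²)
M(f) = ½ (M(f) = 2 - ½*3 = 2 - 3/2 = ½)
k(K) = ¼ (k(K) = (½)² = ¼)
(k(B(1)) + o(13))² = (¼ + 16)² = (65/4)² = 4225/16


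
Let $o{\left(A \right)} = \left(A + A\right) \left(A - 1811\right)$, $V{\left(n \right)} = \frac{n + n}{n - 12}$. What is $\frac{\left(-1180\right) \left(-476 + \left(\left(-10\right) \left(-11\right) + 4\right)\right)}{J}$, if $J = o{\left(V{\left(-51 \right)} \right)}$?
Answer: $- \frac{47094390}{645949} \approx -72.907$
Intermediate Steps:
$V{\left(n \right)} = \frac{2 n}{-12 + n}$
$o{\left(A \right)} = 2 A \left(-1811 + A\right)$
$J = - \frac{2583796}{441}$ ($J = 2 \cdot 2 \left(-51\right) \frac{1}{-12 - 51} \left(-1811 + 2 \left(-51\right) \frac{1}{-12 - 51}\right) = 2 \cdot 2 \left(-51\right) \frac{1}{-63} \left(-1811 + 2 \left(-51\right) \frac{1}{-63}\right) = 2 \cdot 2 \left(-51\right) \left(- \frac{1}{63}\right) \left(-1811 + 2 \left(-51\right) \left(- \frac{1}{63}\right)\right) = 2 \cdot \frac{34}{21} \left(-1811 + \frac{34}{21}\right) = 2 \cdot \frac{34}{21} \left(- \frac{37997}{21}\right) = - \frac{2583796}{441} \approx -5858.9$)
$\frac{\left(-1180\right) \left(-476 + \left(\left(-10\right) \left(-11\right) + 4\right)\right)}{J} = \frac{\left(-1180\right) \left(-476 + \left(\left(-10\right) \left(-11\right) + 4\right)\right)}{- \frac{2583796}{441}} = - 1180 \left(-476 + \left(110 + 4\right)\right) \left(- \frac{441}{2583796}\right) = - 1180 \left(-476 + 114\right) \left(- \frac{441}{2583796}\right) = \left(-1180\right) \left(-362\right) \left(- \frac{441}{2583796}\right) = 427160 \left(- \frac{441}{2583796}\right) = - \frac{47094390}{645949}$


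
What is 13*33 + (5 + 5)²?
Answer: 529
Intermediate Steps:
13*33 + (5 + 5)² = 429 + 10² = 429 + 100 = 529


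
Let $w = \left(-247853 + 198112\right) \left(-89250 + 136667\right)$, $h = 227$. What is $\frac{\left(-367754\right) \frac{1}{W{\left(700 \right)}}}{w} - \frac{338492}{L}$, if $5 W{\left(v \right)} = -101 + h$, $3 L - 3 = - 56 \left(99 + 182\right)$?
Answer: $\frac{150889437744931241}{2337764059877463} \approx 64.544$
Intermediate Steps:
$L = - \frac{15733}{3}$ ($L = 1 + \frac{\left(-56\right) \left(99 + 182\right)}{3} = 1 + \frac{\left(-56\right) 281}{3} = 1 + \frac{1}{3} \left(-15736\right) = 1 - \frac{15736}{3} = - \frac{15733}{3} \approx -5244.3$)
$W{\left(v \right)} = \frac{126}{5}$ ($W{\left(v \right)} = \frac{-101 + 227}{5} = \frac{1}{5} \cdot 126 = \frac{126}{5}$)
$w = -2358568997$ ($w = \left(-49741\right) 47417 = -2358568997$)
$\frac{\left(-367754\right) \frac{1}{W{\left(700 \right)}}}{w} - \frac{338492}{L} = \frac{\left(-367754\right) \frac{1}{\frac{126}{5}}}{-2358568997} - \frac{338492}{- \frac{15733}{3}} = \left(-367754\right) \frac{5}{126} \left(- \frac{1}{2358568997}\right) - - \frac{1015476}{15733} = \left(- \frac{919385}{63}\right) \left(- \frac{1}{2358568997}\right) + \frac{1015476}{15733} = \frac{919385}{148589846811} + \frac{1015476}{15733} = \frac{150889437744931241}{2337764059877463}$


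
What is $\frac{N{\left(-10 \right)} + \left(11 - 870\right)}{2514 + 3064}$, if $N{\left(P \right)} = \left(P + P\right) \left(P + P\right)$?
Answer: $- \frac{459}{5578} \approx -0.082288$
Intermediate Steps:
$N{\left(P \right)} = 4 P^{2}$ ($N{\left(P \right)} = 2 P 2 P = 4 P^{2}$)
$\frac{N{\left(-10 \right)} + \left(11 - 870\right)}{2514 + 3064} = \frac{4 \left(-10\right)^{2} + \left(11 - 870\right)}{2514 + 3064} = \frac{4 \cdot 100 + \left(11 - 870\right)}{5578} = \left(400 - 859\right) \frac{1}{5578} = \left(-459\right) \frac{1}{5578} = - \frac{459}{5578}$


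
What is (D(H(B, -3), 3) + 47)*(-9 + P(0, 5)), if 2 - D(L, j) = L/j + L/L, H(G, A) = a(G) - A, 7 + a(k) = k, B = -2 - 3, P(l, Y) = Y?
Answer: -204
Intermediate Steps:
B = -5
a(k) = -7 + k
H(G, A) = -7 + G - A (H(G, A) = (-7 + G) - A = -7 + G - A)
D(L, j) = 1 - L/j (D(L, j) = 2 - (L/j + L/L) = 2 - (L/j + 1) = 2 - (1 + L/j) = 2 + (-1 - L/j) = 1 - L/j)
(D(H(B, -3), 3) + 47)*(-9 + P(0, 5)) = ((3 - (-7 - 5 - 1*(-3)))/3 + 47)*(-9 + 5) = ((3 - (-7 - 5 + 3))/3 + 47)*(-4) = ((3 - 1*(-9))/3 + 47)*(-4) = ((3 + 9)/3 + 47)*(-4) = ((⅓)*12 + 47)*(-4) = (4 + 47)*(-4) = 51*(-4) = -204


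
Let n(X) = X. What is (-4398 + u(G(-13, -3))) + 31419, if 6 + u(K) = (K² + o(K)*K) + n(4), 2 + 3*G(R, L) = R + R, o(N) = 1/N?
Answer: 243964/9 ≈ 27107.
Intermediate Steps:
G(R, L) = -⅔ + 2*R/3 (G(R, L) = -⅔ + (R + R)/3 = -⅔ + (2*R)/3 = -⅔ + 2*R/3)
u(K) = -1 + K² (u(K) = -6 + ((K² + K/K) + 4) = -6 + ((K² + 1) + 4) = -6 + ((1 + K²) + 4) = -6 + (5 + K²) = -1 + K²)
(-4398 + u(G(-13, -3))) + 31419 = (-4398 + (-1 + (-⅔ + (⅔)*(-13))²)) + 31419 = (-4398 + (-1 + (-⅔ - 26/3)²)) + 31419 = (-4398 + (-1 + (-28/3)²)) + 31419 = (-4398 + (-1 + 784/9)) + 31419 = (-4398 + 775/9) + 31419 = -38807/9 + 31419 = 243964/9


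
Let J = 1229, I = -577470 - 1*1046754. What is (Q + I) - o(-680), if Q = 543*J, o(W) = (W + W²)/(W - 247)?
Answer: -886563259/927 ≈ -9.5638e+5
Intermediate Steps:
I = -1624224 (I = -577470 - 1046754 = -1624224)
o(W) = (W + W²)/(-247 + W)
Q = 667347 (Q = 543*1229 = 667347)
(Q + I) - o(-680) = (667347 - 1624224) - (-680)*(1 - 680)/(-247 - 680) = -956877 - (-680)*(-679)/(-927) = -956877 - (-680)*(-1)*(-679)/927 = -956877 - 1*(-461720/927) = -956877 + 461720/927 = -886563259/927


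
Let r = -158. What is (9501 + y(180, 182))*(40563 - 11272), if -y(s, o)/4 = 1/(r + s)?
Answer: 3061173119/11 ≈ 2.7829e+8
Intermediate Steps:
y(s, o) = -4/(-158 + s)
(9501 + y(180, 182))*(40563 - 11272) = (9501 - 4/(-158 + 180))*(40563 - 11272) = (9501 - 4/22)*29291 = (9501 - 4*1/22)*29291 = (9501 - 2/11)*29291 = (104509/11)*29291 = 3061173119/11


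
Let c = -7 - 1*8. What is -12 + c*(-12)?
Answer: 168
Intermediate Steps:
c = -15 (c = -7 - 8 = -15)
-12 + c*(-12) = -12 - 15*(-12) = -12 + 180 = 168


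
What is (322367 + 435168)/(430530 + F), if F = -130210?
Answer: 151507/60064 ≈ 2.5224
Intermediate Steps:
(322367 + 435168)/(430530 + F) = (322367 + 435168)/(430530 - 130210) = 757535/300320 = 757535*(1/300320) = 151507/60064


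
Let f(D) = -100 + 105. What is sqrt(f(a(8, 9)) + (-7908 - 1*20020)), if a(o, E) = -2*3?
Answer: I*sqrt(27923) ≈ 167.1*I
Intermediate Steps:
a(o, E) = -6
f(D) = 5
sqrt(f(a(8, 9)) + (-7908 - 1*20020)) = sqrt(5 + (-7908 - 1*20020)) = sqrt(5 + (-7908 - 20020)) = sqrt(5 - 27928) = sqrt(-27923) = I*sqrt(27923)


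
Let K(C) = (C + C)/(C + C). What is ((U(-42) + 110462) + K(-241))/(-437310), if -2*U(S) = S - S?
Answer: -36821/145770 ≈ -0.25260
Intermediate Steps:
K(C) = 1 (K(C) = (2*C)/((2*C)) = (2*C)*(1/(2*C)) = 1)
U(S) = 0 (U(S) = -(S - S)/2 = -1/2*0 = 0)
((U(-42) + 110462) + K(-241))/(-437310) = ((0 + 110462) + 1)/(-437310) = (110462 + 1)*(-1/437310) = 110463*(-1/437310) = -36821/145770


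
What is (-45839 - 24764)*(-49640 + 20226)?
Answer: 2076716642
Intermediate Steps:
(-45839 - 24764)*(-49640 + 20226) = -70603*(-29414) = 2076716642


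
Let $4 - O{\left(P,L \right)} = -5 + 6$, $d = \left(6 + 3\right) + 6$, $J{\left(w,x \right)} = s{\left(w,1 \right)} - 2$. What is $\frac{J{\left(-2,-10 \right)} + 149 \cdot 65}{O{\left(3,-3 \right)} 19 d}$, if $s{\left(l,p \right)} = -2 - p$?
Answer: $\frac{1936}{171} \approx 11.322$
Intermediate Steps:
$J{\left(w,x \right)} = -5$ ($J{\left(w,x \right)} = \left(-2 - 1\right) - 2 = -3 - 2 = -5$)
$d = 15$ ($d = 9 + 6 = 15$)
$O{\left(P,L \right)} = 3$ ($O{\left(P,L \right)} = 4 - \left(-5 + 6\right) = 4 - 1 = 3$)
$\frac{J{\left(-2,-10 \right)} + 149 \cdot 65}{O{\left(3,-3 \right)} 19 d} = \frac{-5 + 149 \cdot 65}{3 \cdot 19 \cdot 15} = \frac{-5 + 9685}{57 \cdot 15} = \frac{9680}{855} = 9680 \cdot \frac{1}{855} = \frac{1936}{171}$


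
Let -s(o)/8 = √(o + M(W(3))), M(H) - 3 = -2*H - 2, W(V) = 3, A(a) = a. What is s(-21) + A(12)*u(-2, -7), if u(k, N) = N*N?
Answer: 588 - 8*I*√26 ≈ 588.0 - 40.792*I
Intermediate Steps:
M(H) = 1 - 2*H (M(H) = 3 + (-2*H - 2) = 3 + (-2 - 2*H) = 1 - 2*H)
u(k, N) = N²
s(o) = -8*√(-5 + o) (s(o) = -8*√(o + (1 - 2*3)) = -8*√(o + (1 - 6)) = -8*√(o - 5) = -8*√(-5 + o))
s(-21) + A(12)*u(-2, -7) = -8*√(-5 - 21) + 12*(-7)² = -8*I*√26 + 12*49 = -8*I*√26 + 588 = 588 - 8*I*√26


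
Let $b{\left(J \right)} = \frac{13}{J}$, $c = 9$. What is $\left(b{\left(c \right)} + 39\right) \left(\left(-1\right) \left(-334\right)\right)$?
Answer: $\frac{121576}{9} \approx 13508.0$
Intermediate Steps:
$\left(b{\left(c \right)} + 39\right) \left(\left(-1\right) \left(-334\right)\right) = \left(\frac{13}{9} + 39\right) \left(\left(-1\right) \left(-334\right)\right) = \left(13 \cdot \frac{1}{9} + 39\right) 334 = \left(\frac{13}{9} + 39\right) 334 = \frac{364}{9} \cdot 334 = \frac{121576}{9}$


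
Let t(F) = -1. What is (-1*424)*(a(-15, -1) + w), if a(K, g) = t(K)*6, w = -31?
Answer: 15688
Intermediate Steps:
a(K, g) = -6 (a(K, g) = -1*6 = -6)
(-1*424)*(a(-15, -1) + w) = (-1*424)*(-6 - 31) = -424*(-37) = 15688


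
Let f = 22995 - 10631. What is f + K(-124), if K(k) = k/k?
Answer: 12365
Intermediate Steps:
K(k) = 1
f = 12364
f + K(-124) = 12364 + 1 = 12365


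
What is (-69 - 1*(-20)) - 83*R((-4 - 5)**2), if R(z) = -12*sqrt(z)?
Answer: 8915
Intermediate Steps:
(-69 - 1*(-20)) - 83*R((-4 - 5)**2) = (-69 - 1*(-20)) - (-996)*sqrt((-4 - 5)**2) = (-69 + 20) - (-996)*sqrt((-9)**2) = -49 - (-996)*sqrt(81) = -49 - (-996)*9 = -49 - 83*(-108) = -49 + 8964 = 8915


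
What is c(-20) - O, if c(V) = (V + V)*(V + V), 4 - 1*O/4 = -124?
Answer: 1088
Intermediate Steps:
O = 512 (O = 16 - 4*(-124) = 16 + 496 = 512)
c(V) = 4*V² (c(V) = (2*V)*(2*V) = 4*V²)
c(-20) - O = 4*(-20)² - 1*512 = 4*400 - 512 = 1600 - 512 = 1088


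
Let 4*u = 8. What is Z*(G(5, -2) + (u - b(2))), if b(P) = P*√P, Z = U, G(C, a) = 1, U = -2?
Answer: -6 + 4*√2 ≈ -0.34315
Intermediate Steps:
u = 2 (u = (¼)*8 = 2)
Z = -2
b(P) = P^(3/2)
Z*(G(5, -2) + (u - b(2))) = -2*(1 + (2 - 2^(3/2))) = -2*(1 + (2 - 2*√2)) = -2*(3 - 2*√2) = -6 + 4*√2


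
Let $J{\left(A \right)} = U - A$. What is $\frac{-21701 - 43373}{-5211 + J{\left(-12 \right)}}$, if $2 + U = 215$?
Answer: $\frac{32537}{2493} \approx 13.051$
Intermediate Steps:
$U = 213$ ($U = -2 + 215 = 213$)
$J{\left(A \right)} = 213 - A$
$\frac{-21701 - 43373}{-5211 + J{\left(-12 \right)}} = \frac{-21701 - 43373}{-5211 + \left(213 - -12\right)} = - \frac{65074}{-5211 + \left(213 + 12\right)} = - \frac{65074}{-5211 + 225} = - \frac{65074}{-4986} = \left(-65074\right) \left(- \frac{1}{4986}\right) = \frac{32537}{2493}$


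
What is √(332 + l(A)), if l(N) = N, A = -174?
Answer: √158 ≈ 12.570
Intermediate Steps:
√(332 + l(A)) = √(332 - 174) = √158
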